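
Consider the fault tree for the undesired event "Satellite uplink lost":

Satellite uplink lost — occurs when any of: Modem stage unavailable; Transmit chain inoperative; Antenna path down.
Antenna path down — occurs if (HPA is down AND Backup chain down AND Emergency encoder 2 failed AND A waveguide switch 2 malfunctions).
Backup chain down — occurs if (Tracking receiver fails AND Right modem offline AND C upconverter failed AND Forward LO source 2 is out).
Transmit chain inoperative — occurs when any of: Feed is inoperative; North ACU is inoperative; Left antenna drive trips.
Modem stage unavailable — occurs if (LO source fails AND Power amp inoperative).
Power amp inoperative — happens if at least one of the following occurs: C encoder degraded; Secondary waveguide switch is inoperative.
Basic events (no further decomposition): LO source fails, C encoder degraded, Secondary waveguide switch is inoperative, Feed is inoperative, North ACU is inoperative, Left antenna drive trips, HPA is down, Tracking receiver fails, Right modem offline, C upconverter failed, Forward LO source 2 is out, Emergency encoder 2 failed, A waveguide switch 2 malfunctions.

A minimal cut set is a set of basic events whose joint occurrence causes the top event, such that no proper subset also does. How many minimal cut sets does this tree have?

Power amp inoperative [OR]: union of children's cut sets → 2 cut set(s).
Modem stage unavailable [AND]: one cut set from each child combined → 1 × 2 = 2 cut set(s).
Transmit chain inoperative [OR]: union of children's cut sets → 3 cut set(s).
Backup chain down [AND]: one cut set from each child combined → 1 × 1 × 1 × 1 = 1 cut set(s).
Antenna path down [AND]: one cut set from each child combined → 1 × 1 × 1 × 1 = 1 cut set(s).
Satellite uplink lost [OR]: union of children's cut sets → 6 cut set(s).
Minimal cut sets: {C encoder degraded, LO source fails}; {LO source fails, Secondary waveguide switch is inoperative}; {Feed is inoperative}; {North ACU is inoperative}; {Left antenna drive trips}; {A waveguide switch 2 malfunctions, C upconverter failed, Emergency encoder 2 failed, Forward LO source 2 is out, HPA is down, Right modem offline, Tracking receiver fails}.

6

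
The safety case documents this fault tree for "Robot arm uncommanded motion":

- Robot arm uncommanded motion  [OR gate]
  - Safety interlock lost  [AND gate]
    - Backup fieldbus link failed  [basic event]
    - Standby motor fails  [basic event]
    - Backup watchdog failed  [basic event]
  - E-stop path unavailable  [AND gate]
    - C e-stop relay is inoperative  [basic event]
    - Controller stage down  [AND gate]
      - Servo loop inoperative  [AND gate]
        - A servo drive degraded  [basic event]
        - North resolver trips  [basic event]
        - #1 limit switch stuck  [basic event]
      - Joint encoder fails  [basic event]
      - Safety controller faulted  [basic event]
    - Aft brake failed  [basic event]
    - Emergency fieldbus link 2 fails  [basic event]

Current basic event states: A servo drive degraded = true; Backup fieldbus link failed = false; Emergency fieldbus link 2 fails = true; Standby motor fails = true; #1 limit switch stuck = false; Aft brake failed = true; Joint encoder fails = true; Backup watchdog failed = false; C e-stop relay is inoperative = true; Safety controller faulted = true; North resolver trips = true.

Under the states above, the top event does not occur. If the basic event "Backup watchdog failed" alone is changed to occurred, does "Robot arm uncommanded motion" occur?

No

Counterfactual: set "Backup watchdog failed" to occurred.
Safety interlock lost [AND]: Backup fieldbus link failed=not, Standby motor fails=occurs, Backup watchdog failed=occurs → not all inputs occur → does not occur.
Servo loop inoperative [AND]: A servo drive degraded=occurs, North resolver trips=occurs, #1 limit switch stuck=not → not all inputs occur → does not occur.
Controller stage down [AND]: Servo loop inoperative=not, Joint encoder fails=occurs, Safety controller faulted=occurs → not all inputs occur → does not occur.
E-stop path unavailable [AND]: C e-stop relay is inoperative=occurs, Controller stage down=not, Aft brake failed=occurs, Emergency fieldbus link 2 fails=occurs → not all inputs occur → does not occur.
Robot arm uncommanded motion [OR]: Safety interlock lost=not, E-stop path unavailable=not → no input occurs → does not occur.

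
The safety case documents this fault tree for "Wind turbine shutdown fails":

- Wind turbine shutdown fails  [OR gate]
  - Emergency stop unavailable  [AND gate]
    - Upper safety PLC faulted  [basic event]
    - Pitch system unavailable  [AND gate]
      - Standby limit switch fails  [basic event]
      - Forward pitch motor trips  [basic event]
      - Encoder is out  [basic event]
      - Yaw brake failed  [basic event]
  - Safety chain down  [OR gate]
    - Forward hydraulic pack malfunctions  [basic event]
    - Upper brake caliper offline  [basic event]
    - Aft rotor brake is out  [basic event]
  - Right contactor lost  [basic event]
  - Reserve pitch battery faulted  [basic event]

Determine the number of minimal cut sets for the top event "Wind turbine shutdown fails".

6

Pitch system unavailable [AND]: one cut set from each child combined → 1 × 1 × 1 × 1 = 1 cut set(s).
Emergency stop unavailable [AND]: one cut set from each child combined → 1 × 1 = 1 cut set(s).
Safety chain down [OR]: union of children's cut sets → 3 cut set(s).
Wind turbine shutdown fails [OR]: union of children's cut sets → 6 cut set(s).
Minimal cut sets: {Encoder is out, Forward pitch motor trips, Standby limit switch fails, Upper safety PLC faulted, Yaw brake failed}; {Forward hydraulic pack malfunctions}; {Upper brake caliper offline}; {Aft rotor brake is out}; {Right contactor lost}; {Reserve pitch battery faulted}.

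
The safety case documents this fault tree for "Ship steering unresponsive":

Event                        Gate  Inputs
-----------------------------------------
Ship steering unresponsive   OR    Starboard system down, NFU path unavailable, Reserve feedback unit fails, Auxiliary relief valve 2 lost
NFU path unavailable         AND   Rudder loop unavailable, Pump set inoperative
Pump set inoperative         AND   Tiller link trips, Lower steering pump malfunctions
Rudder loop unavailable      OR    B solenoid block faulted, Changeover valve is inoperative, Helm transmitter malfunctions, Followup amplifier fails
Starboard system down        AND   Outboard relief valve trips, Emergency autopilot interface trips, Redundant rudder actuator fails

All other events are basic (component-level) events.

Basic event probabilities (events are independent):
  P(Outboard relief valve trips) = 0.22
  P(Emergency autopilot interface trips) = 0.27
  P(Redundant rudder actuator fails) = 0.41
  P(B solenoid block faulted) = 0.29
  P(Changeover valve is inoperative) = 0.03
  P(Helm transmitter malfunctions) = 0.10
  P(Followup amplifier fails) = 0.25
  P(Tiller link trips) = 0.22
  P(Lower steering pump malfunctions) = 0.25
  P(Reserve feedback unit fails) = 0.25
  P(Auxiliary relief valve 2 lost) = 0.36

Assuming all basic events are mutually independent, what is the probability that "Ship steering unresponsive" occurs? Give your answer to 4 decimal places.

0.5455

P(Starboard system down) [AND] = 0.22 × 0.27 × 0.41 = 0.024354
P(Rudder loop unavailable) [OR] = 1 − (1−0.29) × (1−0.03) × (1−0.10) × (1−0.25) = 0.535128
P(Pump set inoperative) [AND] = 0.22 × 0.25 = 0.055000
P(NFU path unavailable) [AND] = 0.535128 × 0.055000 = 0.029432
P(Ship steering unresponsive) [OR] = 1 − (1−0.024354) × (1−0.029432) × (1−0.25) × (1−0.36) = 0.545473
Rounded to 4 decimal places: P(Ship steering unresponsive) ≈ 0.5455.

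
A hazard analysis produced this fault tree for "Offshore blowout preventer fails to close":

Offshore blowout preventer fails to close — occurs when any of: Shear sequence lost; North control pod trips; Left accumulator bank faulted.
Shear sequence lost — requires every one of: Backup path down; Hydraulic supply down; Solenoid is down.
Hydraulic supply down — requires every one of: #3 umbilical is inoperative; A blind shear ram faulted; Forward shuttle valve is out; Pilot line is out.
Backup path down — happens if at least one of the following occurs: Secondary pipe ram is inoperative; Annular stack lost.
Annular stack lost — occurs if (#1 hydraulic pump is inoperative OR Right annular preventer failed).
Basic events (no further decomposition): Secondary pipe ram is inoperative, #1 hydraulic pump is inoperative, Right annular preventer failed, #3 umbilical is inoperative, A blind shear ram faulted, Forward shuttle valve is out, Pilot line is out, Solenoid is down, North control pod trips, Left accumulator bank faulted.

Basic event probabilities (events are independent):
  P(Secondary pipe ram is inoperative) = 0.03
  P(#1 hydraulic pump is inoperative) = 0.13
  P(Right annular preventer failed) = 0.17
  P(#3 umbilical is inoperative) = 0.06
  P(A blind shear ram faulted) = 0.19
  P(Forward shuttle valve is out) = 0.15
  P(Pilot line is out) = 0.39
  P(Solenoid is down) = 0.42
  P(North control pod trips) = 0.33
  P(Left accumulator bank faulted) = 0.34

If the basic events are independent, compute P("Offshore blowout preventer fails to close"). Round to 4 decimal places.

0.5578

P(Annular stack lost) [OR] = 1 − (1−0.13) × (1−0.17) = 0.277900
P(Backup path down) [OR] = 1 − (1−0.03) × (1−0.277900) = 0.299563
P(Hydraulic supply down) [AND] = 0.06 × 0.19 × 0.15 × 0.39 = 0.000667
P(Shear sequence lost) [AND] = 0.299563 × 0.000667 × 0.42 = 0.000084
P(Offshore blowout preventer fails to close) [OR] = 1 − (1−0.000084) × (1−0.33) × (1−0.34) = 0.557837
Rounded to 4 decimal places: P(Offshore blowout preventer fails to close) ≈ 0.5578.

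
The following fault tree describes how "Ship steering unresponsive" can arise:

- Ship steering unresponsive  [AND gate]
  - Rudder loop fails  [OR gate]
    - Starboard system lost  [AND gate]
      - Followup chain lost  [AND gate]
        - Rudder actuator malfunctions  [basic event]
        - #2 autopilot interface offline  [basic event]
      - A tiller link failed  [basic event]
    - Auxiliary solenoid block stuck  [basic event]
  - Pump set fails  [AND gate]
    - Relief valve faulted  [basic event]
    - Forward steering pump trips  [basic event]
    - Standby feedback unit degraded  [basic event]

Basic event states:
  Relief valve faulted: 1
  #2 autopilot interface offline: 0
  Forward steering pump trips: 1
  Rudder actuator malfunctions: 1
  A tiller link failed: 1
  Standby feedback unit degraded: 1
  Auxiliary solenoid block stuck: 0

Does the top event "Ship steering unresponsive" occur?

Followup chain lost [AND]: Rudder actuator malfunctions=occurs, #2 autopilot interface offline=not → not all inputs occur → does not occur.
Starboard system lost [AND]: Followup chain lost=not, A tiller link failed=occurs → not all inputs occur → does not occur.
Rudder loop fails [OR]: Starboard system lost=not, Auxiliary solenoid block stuck=not → no input occurs → does not occur.
Pump set fails [AND]: Relief valve faulted=occurs, Forward steering pump trips=occurs, Standby feedback unit degraded=occurs → all inputs occur → occurs.
Ship steering unresponsive [AND]: Rudder loop fails=not, Pump set fails=occurs → not all inputs occur → does not occur.

No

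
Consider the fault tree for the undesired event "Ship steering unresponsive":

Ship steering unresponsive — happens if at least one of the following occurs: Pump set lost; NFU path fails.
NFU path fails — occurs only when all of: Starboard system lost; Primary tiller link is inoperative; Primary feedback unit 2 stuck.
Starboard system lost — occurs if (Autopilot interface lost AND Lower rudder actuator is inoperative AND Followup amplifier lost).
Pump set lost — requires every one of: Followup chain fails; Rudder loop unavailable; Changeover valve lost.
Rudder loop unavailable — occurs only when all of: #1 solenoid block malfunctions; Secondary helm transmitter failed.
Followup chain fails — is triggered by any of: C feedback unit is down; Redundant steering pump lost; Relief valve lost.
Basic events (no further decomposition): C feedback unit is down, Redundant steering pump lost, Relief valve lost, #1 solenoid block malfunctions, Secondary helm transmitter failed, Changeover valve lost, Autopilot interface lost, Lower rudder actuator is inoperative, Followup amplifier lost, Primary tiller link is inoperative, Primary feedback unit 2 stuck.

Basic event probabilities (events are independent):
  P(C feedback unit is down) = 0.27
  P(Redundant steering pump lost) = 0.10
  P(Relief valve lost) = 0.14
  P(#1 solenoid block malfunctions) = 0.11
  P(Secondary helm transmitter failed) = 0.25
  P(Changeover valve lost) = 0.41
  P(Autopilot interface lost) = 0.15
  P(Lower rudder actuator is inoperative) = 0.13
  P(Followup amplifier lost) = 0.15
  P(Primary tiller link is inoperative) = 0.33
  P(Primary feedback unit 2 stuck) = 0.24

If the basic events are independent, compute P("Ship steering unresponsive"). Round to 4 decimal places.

0.0051

P(Followup chain fails) [OR] = 1 − (1−0.27) × (1−0.10) × (1−0.14) = 0.434980
P(Rudder loop unavailable) [AND] = 0.11 × 0.25 = 0.027500
P(Pump set lost) [AND] = 0.434980 × 0.027500 × 0.41 = 0.004904
P(Starboard system lost) [AND] = 0.15 × 0.13 × 0.15 = 0.002925
P(NFU path fails) [AND] = 0.002925 × 0.33 × 0.24 = 0.000232
P(Ship steering unresponsive) [OR] = 1 − (1−0.004904) × (1−0.000232) = 0.005135
Rounded to 4 decimal places: P(Ship steering unresponsive) ≈ 0.0051.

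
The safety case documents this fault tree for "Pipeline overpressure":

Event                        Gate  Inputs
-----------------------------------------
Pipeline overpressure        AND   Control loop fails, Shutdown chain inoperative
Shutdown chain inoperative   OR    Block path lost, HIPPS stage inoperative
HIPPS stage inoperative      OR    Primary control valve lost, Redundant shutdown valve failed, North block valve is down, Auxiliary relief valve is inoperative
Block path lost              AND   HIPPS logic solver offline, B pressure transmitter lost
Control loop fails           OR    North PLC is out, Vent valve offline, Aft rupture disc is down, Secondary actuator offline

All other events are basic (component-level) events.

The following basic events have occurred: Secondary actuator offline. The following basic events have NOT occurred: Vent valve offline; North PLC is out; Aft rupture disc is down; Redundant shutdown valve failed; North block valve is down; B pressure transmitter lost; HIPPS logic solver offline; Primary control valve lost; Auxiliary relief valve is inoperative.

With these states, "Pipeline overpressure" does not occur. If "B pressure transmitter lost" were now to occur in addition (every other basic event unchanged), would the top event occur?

No

Counterfactual: set "B pressure transmitter lost" to occurred.
Control loop fails [OR]: North PLC is out=not, Vent valve offline=not, Aft rupture disc is down=not, Secondary actuator offline=occurs → at least one input occurs → occurs.
Block path lost [AND]: HIPPS logic solver offline=not, B pressure transmitter lost=occurs → not all inputs occur → does not occur.
HIPPS stage inoperative [OR]: Primary control valve lost=not, Redundant shutdown valve failed=not, North block valve is down=not, Auxiliary relief valve is inoperative=not → no input occurs → does not occur.
Shutdown chain inoperative [OR]: Block path lost=not, HIPPS stage inoperative=not → no input occurs → does not occur.
Pipeline overpressure [AND]: Control loop fails=occurs, Shutdown chain inoperative=not → not all inputs occur → does not occur.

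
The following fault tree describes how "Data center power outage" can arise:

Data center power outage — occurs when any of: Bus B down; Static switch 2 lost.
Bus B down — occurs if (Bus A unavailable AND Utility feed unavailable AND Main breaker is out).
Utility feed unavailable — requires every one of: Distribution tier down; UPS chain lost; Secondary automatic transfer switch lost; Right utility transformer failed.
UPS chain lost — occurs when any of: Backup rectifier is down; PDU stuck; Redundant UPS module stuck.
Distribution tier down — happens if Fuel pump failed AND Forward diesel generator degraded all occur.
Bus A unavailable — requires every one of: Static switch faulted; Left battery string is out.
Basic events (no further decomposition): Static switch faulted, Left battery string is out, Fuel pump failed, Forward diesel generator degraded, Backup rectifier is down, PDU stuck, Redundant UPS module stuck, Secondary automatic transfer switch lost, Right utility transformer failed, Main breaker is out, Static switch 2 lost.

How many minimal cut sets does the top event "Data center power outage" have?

4

Bus A unavailable [AND]: one cut set from each child combined → 1 × 1 = 1 cut set(s).
Distribution tier down [AND]: one cut set from each child combined → 1 × 1 = 1 cut set(s).
UPS chain lost [OR]: union of children's cut sets → 3 cut set(s).
Utility feed unavailable [AND]: one cut set from each child combined → 1 × 3 × 1 × 1 = 3 cut set(s).
Bus B down [AND]: one cut set from each child combined → 1 × 3 × 1 = 3 cut set(s).
Data center power outage [OR]: union of children's cut sets → 4 cut set(s).
Minimal cut sets: {Backup rectifier is down, Forward diesel generator degraded, Fuel pump failed, Left battery string is out, Main breaker is out, Right utility transformer failed, Secondary automatic transfer switch lost, Static switch faulted}; {Forward diesel generator degraded, Fuel pump failed, Left battery string is out, Main breaker is out, PDU stuck, Right utility transformer failed, Secondary automatic transfer switch lost, Static switch faulted}; {Forward diesel generator degraded, Fuel pump failed, Left battery string is out, Main breaker is out, Redundant UPS module stuck, Right utility transformer failed, Secondary automatic transfer switch lost, Static switch faulted}; {Static switch 2 lost}.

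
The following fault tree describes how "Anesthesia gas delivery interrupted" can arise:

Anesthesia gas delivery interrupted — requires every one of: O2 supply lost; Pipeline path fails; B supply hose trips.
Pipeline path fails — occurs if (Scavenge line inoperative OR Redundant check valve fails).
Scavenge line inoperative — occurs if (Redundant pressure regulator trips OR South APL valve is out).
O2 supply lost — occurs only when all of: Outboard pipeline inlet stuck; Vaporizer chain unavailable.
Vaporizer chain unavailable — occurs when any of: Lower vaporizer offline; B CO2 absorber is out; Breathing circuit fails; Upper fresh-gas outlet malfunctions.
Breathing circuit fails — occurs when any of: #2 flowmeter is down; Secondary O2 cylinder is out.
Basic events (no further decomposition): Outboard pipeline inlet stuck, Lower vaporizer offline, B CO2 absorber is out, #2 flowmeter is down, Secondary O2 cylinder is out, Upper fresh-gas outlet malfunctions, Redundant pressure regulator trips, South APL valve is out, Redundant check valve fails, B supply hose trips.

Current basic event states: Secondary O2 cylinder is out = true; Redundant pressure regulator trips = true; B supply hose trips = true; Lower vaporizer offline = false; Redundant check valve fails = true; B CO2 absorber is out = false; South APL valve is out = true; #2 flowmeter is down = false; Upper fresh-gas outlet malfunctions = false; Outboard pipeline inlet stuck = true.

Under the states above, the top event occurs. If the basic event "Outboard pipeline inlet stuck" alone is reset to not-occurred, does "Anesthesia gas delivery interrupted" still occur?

No

Counterfactual: set "Outboard pipeline inlet stuck" to not occurred.
Breathing circuit fails [OR]: #2 flowmeter is down=not, Secondary O2 cylinder is out=occurs → at least one input occurs → occurs.
Vaporizer chain unavailable [OR]: Lower vaporizer offline=not, B CO2 absorber is out=not, Breathing circuit fails=occurs, Upper fresh-gas outlet malfunctions=not → at least one input occurs → occurs.
O2 supply lost [AND]: Outboard pipeline inlet stuck=not, Vaporizer chain unavailable=occurs → not all inputs occur → does not occur.
Scavenge line inoperative [OR]: Redundant pressure regulator trips=occurs, South APL valve is out=occurs → at least one input occurs → occurs.
Pipeline path fails [OR]: Scavenge line inoperative=occurs, Redundant check valve fails=occurs → at least one input occurs → occurs.
Anesthesia gas delivery interrupted [AND]: O2 supply lost=not, Pipeline path fails=occurs, B supply hose trips=occurs → not all inputs occur → does not occur.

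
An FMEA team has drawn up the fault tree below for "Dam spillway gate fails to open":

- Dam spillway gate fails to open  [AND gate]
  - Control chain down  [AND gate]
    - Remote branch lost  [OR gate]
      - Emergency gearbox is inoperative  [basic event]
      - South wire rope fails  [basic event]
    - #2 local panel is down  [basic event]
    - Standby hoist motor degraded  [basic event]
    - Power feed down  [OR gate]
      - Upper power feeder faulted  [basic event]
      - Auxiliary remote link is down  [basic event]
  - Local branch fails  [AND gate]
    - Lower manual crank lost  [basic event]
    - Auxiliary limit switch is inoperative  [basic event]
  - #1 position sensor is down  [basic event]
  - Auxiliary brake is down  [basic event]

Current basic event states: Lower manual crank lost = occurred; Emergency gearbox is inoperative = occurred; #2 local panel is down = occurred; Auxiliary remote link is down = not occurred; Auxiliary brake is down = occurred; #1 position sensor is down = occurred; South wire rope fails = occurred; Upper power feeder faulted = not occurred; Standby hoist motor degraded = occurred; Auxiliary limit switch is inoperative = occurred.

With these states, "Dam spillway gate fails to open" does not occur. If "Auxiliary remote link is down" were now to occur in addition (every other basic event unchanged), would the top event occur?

Yes

Counterfactual: set "Auxiliary remote link is down" to occurred.
Remote branch lost [OR]: Emergency gearbox is inoperative=occurs, South wire rope fails=occurs → at least one input occurs → occurs.
Power feed down [OR]: Upper power feeder faulted=not, Auxiliary remote link is down=occurs → at least one input occurs → occurs.
Control chain down [AND]: Remote branch lost=occurs, #2 local panel is down=occurs, Standby hoist motor degraded=occurs, Power feed down=occurs → all inputs occur → occurs.
Local branch fails [AND]: Lower manual crank lost=occurs, Auxiliary limit switch is inoperative=occurs → all inputs occur → occurs.
Dam spillway gate fails to open [AND]: Control chain down=occurs, Local branch fails=occurs, #1 position sensor is down=occurs, Auxiliary brake is down=occurs → all inputs occur → occurs.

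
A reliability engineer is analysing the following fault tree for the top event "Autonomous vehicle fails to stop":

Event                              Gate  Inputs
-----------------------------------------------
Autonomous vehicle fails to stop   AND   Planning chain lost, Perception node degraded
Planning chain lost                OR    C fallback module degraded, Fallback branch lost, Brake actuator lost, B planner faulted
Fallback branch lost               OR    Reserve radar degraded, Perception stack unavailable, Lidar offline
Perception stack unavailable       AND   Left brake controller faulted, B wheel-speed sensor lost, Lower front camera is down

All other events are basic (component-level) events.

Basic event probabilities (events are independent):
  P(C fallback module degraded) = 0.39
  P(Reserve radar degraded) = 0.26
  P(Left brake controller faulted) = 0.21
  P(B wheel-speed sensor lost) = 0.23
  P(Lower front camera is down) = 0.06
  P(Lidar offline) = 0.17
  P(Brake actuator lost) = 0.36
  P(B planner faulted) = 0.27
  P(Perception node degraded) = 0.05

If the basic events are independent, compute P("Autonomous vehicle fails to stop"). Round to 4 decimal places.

P(Perception stack unavailable) [AND] = 0.21 × 0.23 × 0.06 = 0.002898
P(Fallback branch lost) [OR] = 1 − (1−0.26) × (1−0.002898) × (1−0.17) = 0.387580
P(Planning chain lost) [OR] = 1 − (1−0.39) × (1−0.387580) × (1−0.36) × (1−0.27) = 0.825465
P(Autonomous vehicle fails to stop) [AND] = 0.825465 × 0.05 = 0.041273
Rounded to 4 decimal places: P(Autonomous vehicle fails to stop) ≈ 0.0413.

0.0413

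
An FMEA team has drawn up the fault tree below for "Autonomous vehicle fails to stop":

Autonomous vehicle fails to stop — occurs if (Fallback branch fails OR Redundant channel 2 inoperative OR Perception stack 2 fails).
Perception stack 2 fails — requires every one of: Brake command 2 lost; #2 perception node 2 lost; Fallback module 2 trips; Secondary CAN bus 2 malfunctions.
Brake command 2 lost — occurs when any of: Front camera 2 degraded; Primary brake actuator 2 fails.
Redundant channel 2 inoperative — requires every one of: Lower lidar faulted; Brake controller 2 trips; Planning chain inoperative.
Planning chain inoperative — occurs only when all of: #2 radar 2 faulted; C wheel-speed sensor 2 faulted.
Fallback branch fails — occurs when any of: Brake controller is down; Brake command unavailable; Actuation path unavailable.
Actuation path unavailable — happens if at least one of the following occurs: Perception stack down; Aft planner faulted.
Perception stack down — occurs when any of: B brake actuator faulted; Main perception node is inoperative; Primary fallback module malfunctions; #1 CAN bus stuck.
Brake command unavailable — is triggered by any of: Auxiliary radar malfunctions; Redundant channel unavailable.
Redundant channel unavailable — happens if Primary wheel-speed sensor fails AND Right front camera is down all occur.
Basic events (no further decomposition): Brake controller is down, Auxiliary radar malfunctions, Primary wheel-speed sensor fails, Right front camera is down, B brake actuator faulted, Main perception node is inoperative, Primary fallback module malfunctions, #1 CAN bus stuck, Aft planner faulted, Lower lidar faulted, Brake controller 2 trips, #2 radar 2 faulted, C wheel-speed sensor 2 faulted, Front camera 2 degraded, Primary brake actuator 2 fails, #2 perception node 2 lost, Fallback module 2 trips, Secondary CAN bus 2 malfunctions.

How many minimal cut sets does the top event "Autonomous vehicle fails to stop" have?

Redundant channel unavailable [AND]: one cut set from each child combined → 1 × 1 = 1 cut set(s).
Brake command unavailable [OR]: union of children's cut sets → 2 cut set(s).
Perception stack down [OR]: union of children's cut sets → 4 cut set(s).
Actuation path unavailable [OR]: union of children's cut sets → 5 cut set(s).
Fallback branch fails [OR]: union of children's cut sets → 8 cut set(s).
Planning chain inoperative [AND]: one cut set from each child combined → 1 × 1 = 1 cut set(s).
Redundant channel 2 inoperative [AND]: one cut set from each child combined → 1 × 1 × 1 = 1 cut set(s).
Brake command 2 lost [OR]: union of children's cut sets → 2 cut set(s).
Perception stack 2 fails [AND]: one cut set from each child combined → 2 × 1 × 1 × 1 = 2 cut set(s).
Autonomous vehicle fails to stop [OR]: union of children's cut sets → 11 cut set(s).

11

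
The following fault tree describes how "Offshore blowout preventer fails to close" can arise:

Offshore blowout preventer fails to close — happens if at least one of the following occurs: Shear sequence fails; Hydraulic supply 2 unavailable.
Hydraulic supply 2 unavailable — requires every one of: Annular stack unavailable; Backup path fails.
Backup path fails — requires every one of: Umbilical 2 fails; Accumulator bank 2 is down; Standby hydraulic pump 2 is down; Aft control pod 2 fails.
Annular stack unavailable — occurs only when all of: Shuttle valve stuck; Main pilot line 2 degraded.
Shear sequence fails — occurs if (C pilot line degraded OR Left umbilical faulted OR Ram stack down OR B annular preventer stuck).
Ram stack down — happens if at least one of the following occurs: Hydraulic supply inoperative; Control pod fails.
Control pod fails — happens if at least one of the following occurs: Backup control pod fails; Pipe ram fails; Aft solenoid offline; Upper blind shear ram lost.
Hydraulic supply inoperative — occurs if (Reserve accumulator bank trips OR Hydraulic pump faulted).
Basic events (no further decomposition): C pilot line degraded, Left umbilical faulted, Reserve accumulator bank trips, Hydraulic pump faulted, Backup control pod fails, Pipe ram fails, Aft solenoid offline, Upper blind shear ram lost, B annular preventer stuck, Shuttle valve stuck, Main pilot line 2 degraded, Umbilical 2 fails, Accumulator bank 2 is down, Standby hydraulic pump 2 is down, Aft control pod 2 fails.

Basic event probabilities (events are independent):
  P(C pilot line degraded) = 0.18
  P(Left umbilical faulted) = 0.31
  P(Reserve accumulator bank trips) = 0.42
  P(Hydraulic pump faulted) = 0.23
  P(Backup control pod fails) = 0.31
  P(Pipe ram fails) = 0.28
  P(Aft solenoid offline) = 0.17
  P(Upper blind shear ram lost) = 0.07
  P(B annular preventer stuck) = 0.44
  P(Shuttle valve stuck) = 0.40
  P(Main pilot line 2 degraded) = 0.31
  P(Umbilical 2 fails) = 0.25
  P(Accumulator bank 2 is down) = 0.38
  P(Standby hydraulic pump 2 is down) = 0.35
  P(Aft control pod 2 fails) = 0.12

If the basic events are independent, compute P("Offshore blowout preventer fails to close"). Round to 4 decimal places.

P(Hydraulic supply inoperative) [OR] = 1 − (1−0.42) × (1−0.23) = 0.553400
P(Control pod fails) [OR] = 1 − (1−0.31) × (1−0.28) × (1−0.17) × (1−0.07) = 0.616520
P(Ram stack down) [OR] = 1 − (1−0.553400) × (1−0.616520) = 0.828738
P(Shear sequence fails) [OR] = 1 − (1−0.18) × (1−0.31) × (1−0.828738) × (1−0.44) = 0.945736
P(Annular stack unavailable) [AND] = 0.40 × 0.31 = 0.124000
P(Backup path fails) [AND] = 0.25 × 0.38 × 0.35 × 0.12 = 0.003990
P(Hydraulic supply 2 unavailable) [AND] = 0.124000 × 0.003990 = 0.000495
P(Offshore blowout preventer fails to close) [OR] = 1 − (1−0.945736) × (1−0.000495) = 0.945763
Rounded to 4 decimal places: P(Offshore blowout preventer fails to close) ≈ 0.9458.

0.9458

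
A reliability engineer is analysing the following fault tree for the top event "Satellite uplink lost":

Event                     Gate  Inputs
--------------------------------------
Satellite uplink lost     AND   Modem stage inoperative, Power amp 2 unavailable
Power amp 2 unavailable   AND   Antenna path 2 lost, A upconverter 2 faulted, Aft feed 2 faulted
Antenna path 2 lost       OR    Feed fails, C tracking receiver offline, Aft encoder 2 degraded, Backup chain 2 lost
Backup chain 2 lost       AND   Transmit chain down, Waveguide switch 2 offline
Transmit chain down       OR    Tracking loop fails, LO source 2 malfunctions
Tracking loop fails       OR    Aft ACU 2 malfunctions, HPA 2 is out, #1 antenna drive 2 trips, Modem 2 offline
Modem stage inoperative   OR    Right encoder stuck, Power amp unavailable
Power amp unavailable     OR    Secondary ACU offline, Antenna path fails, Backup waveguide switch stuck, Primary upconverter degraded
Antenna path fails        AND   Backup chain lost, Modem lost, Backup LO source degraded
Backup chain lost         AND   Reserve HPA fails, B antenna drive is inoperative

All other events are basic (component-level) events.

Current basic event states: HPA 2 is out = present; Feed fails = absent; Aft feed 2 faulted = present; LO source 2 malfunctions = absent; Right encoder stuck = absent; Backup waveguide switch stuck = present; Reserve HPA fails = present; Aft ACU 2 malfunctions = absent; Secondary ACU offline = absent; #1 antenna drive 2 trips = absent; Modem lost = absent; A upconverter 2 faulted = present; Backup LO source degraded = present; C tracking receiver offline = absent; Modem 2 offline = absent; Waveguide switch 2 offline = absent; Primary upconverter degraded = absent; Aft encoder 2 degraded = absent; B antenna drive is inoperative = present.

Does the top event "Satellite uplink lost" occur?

Backup chain lost [AND]: Reserve HPA fails=occurs, B antenna drive is inoperative=occurs → all inputs occur → occurs.
Antenna path fails [AND]: Backup chain lost=occurs, Modem lost=not, Backup LO source degraded=occurs → not all inputs occur → does not occur.
Power amp unavailable [OR]: Secondary ACU offline=not, Antenna path fails=not, Backup waveguide switch stuck=occurs, Primary upconverter degraded=not → at least one input occurs → occurs.
Modem stage inoperative [OR]: Right encoder stuck=not, Power amp unavailable=occurs → at least one input occurs → occurs.
Tracking loop fails [OR]: Aft ACU 2 malfunctions=not, HPA 2 is out=occurs, #1 antenna drive 2 trips=not, Modem 2 offline=not → at least one input occurs → occurs.
Transmit chain down [OR]: Tracking loop fails=occurs, LO source 2 malfunctions=not → at least one input occurs → occurs.
Backup chain 2 lost [AND]: Transmit chain down=occurs, Waveguide switch 2 offline=not → not all inputs occur → does not occur.
Antenna path 2 lost [OR]: Feed fails=not, C tracking receiver offline=not, Aft encoder 2 degraded=not, Backup chain 2 lost=not → no input occurs → does not occur.
Power amp 2 unavailable [AND]: Antenna path 2 lost=not, A upconverter 2 faulted=occurs, Aft feed 2 faulted=occurs → not all inputs occur → does not occur.
Satellite uplink lost [AND]: Modem stage inoperative=occurs, Power amp 2 unavailable=not → not all inputs occur → does not occur.

No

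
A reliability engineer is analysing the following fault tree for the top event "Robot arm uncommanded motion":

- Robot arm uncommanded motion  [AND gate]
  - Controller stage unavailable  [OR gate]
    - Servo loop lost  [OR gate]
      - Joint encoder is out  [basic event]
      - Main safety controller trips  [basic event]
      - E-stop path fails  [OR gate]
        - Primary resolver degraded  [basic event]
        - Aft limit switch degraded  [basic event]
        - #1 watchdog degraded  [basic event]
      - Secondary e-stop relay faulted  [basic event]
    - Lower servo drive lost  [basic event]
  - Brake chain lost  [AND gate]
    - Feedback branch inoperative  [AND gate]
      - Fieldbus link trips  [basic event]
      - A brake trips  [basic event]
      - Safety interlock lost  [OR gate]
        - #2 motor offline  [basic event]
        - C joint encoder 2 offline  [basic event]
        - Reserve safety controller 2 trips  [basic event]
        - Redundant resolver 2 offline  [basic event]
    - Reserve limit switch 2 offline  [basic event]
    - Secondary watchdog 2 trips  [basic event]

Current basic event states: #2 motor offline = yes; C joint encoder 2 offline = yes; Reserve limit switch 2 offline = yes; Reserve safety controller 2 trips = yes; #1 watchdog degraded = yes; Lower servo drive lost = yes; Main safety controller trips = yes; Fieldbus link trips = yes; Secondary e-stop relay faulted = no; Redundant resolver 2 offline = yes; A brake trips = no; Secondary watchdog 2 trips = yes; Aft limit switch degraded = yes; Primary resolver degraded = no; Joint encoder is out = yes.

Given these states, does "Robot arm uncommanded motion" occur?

No

E-stop path fails [OR]: Primary resolver degraded=not, Aft limit switch degraded=occurs, #1 watchdog degraded=occurs → at least one input occurs → occurs.
Servo loop lost [OR]: Joint encoder is out=occurs, Main safety controller trips=occurs, E-stop path fails=occurs, Secondary e-stop relay faulted=not → at least one input occurs → occurs.
Controller stage unavailable [OR]: Servo loop lost=occurs, Lower servo drive lost=occurs → at least one input occurs → occurs.
Safety interlock lost [OR]: #2 motor offline=occurs, C joint encoder 2 offline=occurs, Reserve safety controller 2 trips=occurs, Redundant resolver 2 offline=occurs → at least one input occurs → occurs.
Feedback branch inoperative [AND]: Fieldbus link trips=occurs, A brake trips=not, Safety interlock lost=occurs → not all inputs occur → does not occur.
Brake chain lost [AND]: Feedback branch inoperative=not, Reserve limit switch 2 offline=occurs, Secondary watchdog 2 trips=occurs → not all inputs occur → does not occur.
Robot arm uncommanded motion [AND]: Controller stage unavailable=occurs, Brake chain lost=not → not all inputs occur → does not occur.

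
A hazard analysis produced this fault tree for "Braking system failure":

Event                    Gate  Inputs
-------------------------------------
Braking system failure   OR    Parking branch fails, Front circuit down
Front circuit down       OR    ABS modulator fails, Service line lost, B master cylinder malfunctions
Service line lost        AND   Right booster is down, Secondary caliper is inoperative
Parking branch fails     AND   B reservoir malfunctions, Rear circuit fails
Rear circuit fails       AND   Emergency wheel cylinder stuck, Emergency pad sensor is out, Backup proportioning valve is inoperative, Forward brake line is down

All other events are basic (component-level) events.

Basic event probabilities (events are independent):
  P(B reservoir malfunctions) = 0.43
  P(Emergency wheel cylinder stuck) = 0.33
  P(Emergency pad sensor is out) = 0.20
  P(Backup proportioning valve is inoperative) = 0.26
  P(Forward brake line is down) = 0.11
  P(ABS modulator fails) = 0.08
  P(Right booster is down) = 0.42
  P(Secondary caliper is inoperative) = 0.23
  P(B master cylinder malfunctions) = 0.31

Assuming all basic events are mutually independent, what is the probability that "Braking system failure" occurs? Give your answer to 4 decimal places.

0.4270

P(Rear circuit fails) [AND] = 0.33 × 0.20 × 0.26 × 0.11 = 0.001888
P(Parking branch fails) [AND] = 0.43 × 0.001888 = 0.000812
P(Service line lost) [AND] = 0.42 × 0.23 = 0.096600
P(Front circuit down) [OR] = 1 − (1−0.08) × (1−0.096600) × (1−0.31) = 0.426522
P(Braking system failure) [OR] = 1 − (1−0.000812) × (1−0.426522) = 0.426988
Rounded to 4 decimal places: P(Braking system failure) ≈ 0.4270.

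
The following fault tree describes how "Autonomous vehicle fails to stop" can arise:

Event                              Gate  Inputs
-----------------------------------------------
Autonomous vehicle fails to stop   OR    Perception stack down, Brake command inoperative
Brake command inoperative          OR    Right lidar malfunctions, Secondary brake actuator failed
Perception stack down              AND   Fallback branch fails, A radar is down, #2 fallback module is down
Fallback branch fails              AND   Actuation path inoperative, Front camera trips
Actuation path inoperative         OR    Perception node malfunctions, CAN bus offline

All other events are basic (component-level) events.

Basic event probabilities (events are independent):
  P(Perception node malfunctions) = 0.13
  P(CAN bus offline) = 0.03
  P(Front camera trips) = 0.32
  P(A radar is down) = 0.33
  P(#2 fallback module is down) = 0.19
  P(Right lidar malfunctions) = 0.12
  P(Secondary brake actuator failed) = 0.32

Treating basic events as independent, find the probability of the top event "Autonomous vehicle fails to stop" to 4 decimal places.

P(Actuation path inoperative) [OR] = 1 − (1−0.13) × (1−0.03) = 0.156100
P(Fallback branch fails) [AND] = 0.156100 × 0.32 = 0.049952
P(Perception stack down) [AND] = 0.049952 × 0.33 × 0.19 = 0.003132
P(Brake command inoperative) [OR] = 1 − (1−0.12) × (1−0.32) = 0.401600
P(Autonomous vehicle fails to stop) [OR] = 1 − (1−0.003132) × (1−0.401600) = 0.403474
Rounded to 4 decimal places: P(Autonomous vehicle fails to stop) ≈ 0.4035.

0.4035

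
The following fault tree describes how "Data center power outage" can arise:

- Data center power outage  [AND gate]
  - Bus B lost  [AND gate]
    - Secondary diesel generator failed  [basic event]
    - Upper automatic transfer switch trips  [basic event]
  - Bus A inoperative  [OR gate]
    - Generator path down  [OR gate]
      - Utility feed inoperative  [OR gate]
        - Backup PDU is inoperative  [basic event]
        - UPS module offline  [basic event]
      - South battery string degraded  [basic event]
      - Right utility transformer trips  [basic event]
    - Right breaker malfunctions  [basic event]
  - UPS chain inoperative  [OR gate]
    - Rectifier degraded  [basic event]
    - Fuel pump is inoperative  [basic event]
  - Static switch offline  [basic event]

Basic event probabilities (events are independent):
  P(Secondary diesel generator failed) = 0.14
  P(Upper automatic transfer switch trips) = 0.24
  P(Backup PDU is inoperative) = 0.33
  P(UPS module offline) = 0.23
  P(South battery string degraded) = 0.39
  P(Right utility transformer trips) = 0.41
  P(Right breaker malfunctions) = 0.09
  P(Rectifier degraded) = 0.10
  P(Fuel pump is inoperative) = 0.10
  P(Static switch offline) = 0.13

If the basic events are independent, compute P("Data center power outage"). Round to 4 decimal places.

P(Bus B lost) [AND] = 0.14 × 0.24 = 0.033600
P(Utility feed inoperative) [OR] = 1 − (1−0.33) × (1−0.23) = 0.484100
P(Generator path down) [OR] = 1 − (1−0.484100) × (1−0.39) × (1−0.41) = 0.814328
P(Bus A inoperative) [OR] = 1 − (1−0.814328) × (1−0.09) = 0.831038
P(UPS chain inoperative) [OR] = 1 − (1−0.10) × (1−0.10) = 0.190000
P(Data center power outage) [AND] = 0.033600 × 0.831038 × 0.190000 × 0.13 = 0.000690
Rounded to 4 decimal places: P(Data center power outage) ≈ 0.0007.

0.0007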